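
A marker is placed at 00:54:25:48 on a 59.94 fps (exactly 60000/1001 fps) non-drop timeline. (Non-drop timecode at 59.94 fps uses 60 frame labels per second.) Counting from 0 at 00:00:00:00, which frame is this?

195948

Total seconds to the label: (0 × 3600 + 54 × 60 + 25) = 3265.
Frame index = 3265 × 60 + 48 = 195948.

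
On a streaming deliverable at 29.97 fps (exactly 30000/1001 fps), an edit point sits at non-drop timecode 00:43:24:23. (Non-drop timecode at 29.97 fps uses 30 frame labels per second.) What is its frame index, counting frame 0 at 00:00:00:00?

Total seconds to the label: (0 × 3600 + 43 × 60 + 24) = 2604.
Frame index = 2604 × 30 + 23 = 78143.

78143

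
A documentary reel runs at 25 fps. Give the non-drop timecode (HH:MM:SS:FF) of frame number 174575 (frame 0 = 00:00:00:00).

01:56:23:00

174575 ÷ 25 = 6983 full seconds, remainder 0 frames.
6983 s = 1 h 56 min 23 s.
Timecode: 01:56:23:00.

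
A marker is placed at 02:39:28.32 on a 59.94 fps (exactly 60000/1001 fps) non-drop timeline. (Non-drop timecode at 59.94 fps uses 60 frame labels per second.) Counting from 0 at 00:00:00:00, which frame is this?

574112

Total seconds to the label: (2 × 3600 + 39 × 60 + 28) = 9568.
Frame index = 9568 × 60 + 32 = 574112.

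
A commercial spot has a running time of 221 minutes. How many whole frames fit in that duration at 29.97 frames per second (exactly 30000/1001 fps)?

221 min = 13260 s.
Frames = 13260 × 30000/1001 = 30600000/77 ≈ 397402.5974.
Complete frames: 397402.

397402 frames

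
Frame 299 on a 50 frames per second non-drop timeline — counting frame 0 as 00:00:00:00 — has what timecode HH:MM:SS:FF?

00:00:05:49

299 ÷ 50 = 5 full seconds, remainder 49 frames.
5 s = 0 h 0 min 5 s.
Timecode: 00:00:05:49.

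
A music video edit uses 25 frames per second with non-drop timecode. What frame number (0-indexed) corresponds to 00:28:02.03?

frame 42053

Total seconds to the label: (0 × 3600 + 28 × 60 + 2) = 1682.
Frame index = 1682 × 25 + 3 = 42053.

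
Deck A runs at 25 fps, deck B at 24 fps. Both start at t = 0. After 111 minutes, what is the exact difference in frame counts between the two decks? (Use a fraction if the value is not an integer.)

6660 frames

111 min = 6660 s.
A emits 25 × 6660 = 166500 frames; B emits 24 × 6660 = 159840.
Difference = 6660 frames; B is behind A.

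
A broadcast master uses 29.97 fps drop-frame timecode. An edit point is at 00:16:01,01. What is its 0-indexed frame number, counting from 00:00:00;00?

Complete 10-minute blocks: 1, each 17982 frames → 17982.
Remaining 6 whole minutes in the current block: 1800 + 5 × 1798 = 10790 frames.
Within the current minute: 1 × 30 + 1 − 2 = 29 (labels ;00/;01 skipped at this minute). Total = 17982 + 10790 + 29 = 28801.

28801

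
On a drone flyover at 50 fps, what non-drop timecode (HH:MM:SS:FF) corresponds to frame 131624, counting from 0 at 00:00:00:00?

131624 ÷ 50 = 2632 full seconds, remainder 24 frames.
2632 s = 0 h 43 min 52 s.
Timecode: 00:43:52:24.

00:43:52:24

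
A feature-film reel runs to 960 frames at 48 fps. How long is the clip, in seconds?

Running time = 960 / (48) = 20 s.

20 seconds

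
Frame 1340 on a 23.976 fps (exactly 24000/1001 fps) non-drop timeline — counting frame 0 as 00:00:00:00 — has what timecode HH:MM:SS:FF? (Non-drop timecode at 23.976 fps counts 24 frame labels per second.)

00:00:55:20

1340 ÷ 24 = 55 full seconds, remainder 20 frames.
55 s = 0 h 0 min 55 s.
Timecode: 00:00:55:20.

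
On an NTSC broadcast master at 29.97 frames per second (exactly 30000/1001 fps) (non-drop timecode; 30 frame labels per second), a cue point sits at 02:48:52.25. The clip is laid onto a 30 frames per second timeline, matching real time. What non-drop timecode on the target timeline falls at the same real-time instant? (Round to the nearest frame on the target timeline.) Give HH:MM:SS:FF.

Source frame index: (2×3600 + 48×60 + 52) × 30 + 25 = 303985.
Real time: 303985 / (30000/1001) = 60857797/6000 s.
Target frame: (60857797/6000) × (30) = 60857797/200 ≈ 304288.985 → 304289.
At 30 labels/s: frame 304289 → 02:49:02:29.

02:49:02:29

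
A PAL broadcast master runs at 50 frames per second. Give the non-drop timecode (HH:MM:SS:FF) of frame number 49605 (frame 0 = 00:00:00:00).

00:16:32:05

49605 ÷ 50 = 992 full seconds, remainder 5 frames.
992 s = 0 h 16 min 32 s.
Timecode: 00:16:32:05.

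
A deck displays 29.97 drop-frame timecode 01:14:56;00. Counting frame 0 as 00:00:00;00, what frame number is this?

134746

Complete 10-minute blocks: 7, each 17982 frames → 125874.
Remaining 4 whole minutes in the current block: 1800 + 3 × 1798 = 7194 frames.
Within the current minute: 56 × 30 + 0 − 2 = 1678 (labels ;00/;01 skipped at this minute). Total = 125874 + 7194 + 1678 = 134746.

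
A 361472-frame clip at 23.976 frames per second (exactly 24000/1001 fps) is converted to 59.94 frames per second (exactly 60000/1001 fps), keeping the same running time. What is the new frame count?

Target frames = source frames × (target rate / source rate) = 361472 × (60000/1001)/(24000/1001) = 361472 × 5/2 = 903680.

903680 frames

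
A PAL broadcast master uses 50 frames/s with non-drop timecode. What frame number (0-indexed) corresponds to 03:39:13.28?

Total seconds to the label: (3 × 3600 + 39 × 60 + 13) = 13153.
Frame index = 13153 × 50 + 28 = 657678.

657678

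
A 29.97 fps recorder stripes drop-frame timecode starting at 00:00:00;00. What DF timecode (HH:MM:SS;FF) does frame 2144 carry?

Each 10-minute DF block holds 10 × 60 × 30 − 9 × 2 = 17982 frames. 2144 ÷ 17982 → 0 full blocks, remainder 2144.
Within the partial block the first minute is 1800 frames and each further minute 1798, so 1 further minute boundary passed. Total skipped labels = 18 × 0 + 2 × 1 = 2.
Non-drop label index = 2144 + 2 = 2146; at 30 labels/s that is 00:01:11:16, i.e. DF 00:01:11;16.

00:01:11;16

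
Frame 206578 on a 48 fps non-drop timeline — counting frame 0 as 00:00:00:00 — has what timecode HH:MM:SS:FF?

01:11:43:34

206578 ÷ 48 = 4303 full seconds, remainder 34 frames.
4303 s = 1 h 11 min 43 s.
Timecode: 01:11:43:34.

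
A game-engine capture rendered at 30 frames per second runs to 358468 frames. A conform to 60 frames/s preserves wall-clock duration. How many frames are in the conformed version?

716936 frames

Frames at target rate = 358468 × (60) / (30) = 716936.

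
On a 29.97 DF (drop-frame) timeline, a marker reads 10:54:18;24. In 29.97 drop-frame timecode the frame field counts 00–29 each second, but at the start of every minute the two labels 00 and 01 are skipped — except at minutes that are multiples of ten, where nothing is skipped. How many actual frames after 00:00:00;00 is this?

Complete 10-minute blocks: 65, each 17982 frames → 1168830.
Remaining 4 whole minutes in the current block: 1800 + 3 × 1798 = 7194 frames.
Within the current minute: 18 × 30 + 24 − 2 = 562 (labels ;00/;01 skipped at this minute). Total = 1168830 + 7194 + 562 = 1176586.

1176586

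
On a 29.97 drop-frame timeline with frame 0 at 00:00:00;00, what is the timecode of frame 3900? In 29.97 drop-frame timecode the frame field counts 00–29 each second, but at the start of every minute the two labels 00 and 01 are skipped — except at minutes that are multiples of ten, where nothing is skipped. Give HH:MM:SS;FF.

00:02:10;04

Ten DF minutes hold 17982 frames, so frame 3900 lies in block 0 (frames 0–17981) with 3900 frames into that block.
The block's first minute is 1800 frames and the rest 1798 each; 3900 frames reaches minute 2, so 0 × 18 + 2 × 2 = 4 labels have been skipped so far.
Adding those back, label number 3900 + 4 = 3904 at 30 labels/s is 130 s + 4 f = 0 h 2 min 10 s frame 4, i.e. 00:02:10;04.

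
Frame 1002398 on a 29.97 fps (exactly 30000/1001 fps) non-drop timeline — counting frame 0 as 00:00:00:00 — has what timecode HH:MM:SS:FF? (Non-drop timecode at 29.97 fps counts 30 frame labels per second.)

09:16:53:08

1002398 ÷ 30 = 33413 full seconds, remainder 8 frames.
33413 s = 9 h 16 min 53 s.
Timecode: 09:16:53:08.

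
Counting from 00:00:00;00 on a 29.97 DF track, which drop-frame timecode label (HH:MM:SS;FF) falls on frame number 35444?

Each 10-minute DF block holds 10 × 60 × 30 − 9 × 2 = 17982 frames. 35444 ÷ 17982 → 1 full block, remainder 17462.
Within the partial block the first minute is 1800 frames and each further minute 1798, so 9 further minute boundaries passed. Total skipped labels = 18 × 1 + 2 × 9 = 36.
Non-drop label index = 35444 + 36 = 35480; at 30 labels/s that is 00:19:42:20, i.e. DF 00:19:42;20.

00:19:42;20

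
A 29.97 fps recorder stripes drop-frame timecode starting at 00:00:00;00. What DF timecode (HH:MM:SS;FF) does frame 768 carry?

Each 10-minute DF block holds 10 × 60 × 30 − 9 × 2 = 17982 frames. 768 ÷ 17982 → 0 full blocks, remainder 768.
Within the partial block the first minute is 1800 frames and each further minute 1798, so 0 further minute boundaries passed. Total skipped labels = 18 × 0 + 2 × 0 = 0.
Non-drop label index = 768 + 0 = 768; at 30 labels/s that is 00:00:25:18, i.e. DF 00:00:25;18.

00:00:25;18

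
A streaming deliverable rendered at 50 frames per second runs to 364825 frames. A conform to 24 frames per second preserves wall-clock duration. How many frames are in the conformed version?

Target frames = source frames × (target rate / source rate) = 364825 × (24)/(50) = 364825 × 12/25 = 175116.

175116 frames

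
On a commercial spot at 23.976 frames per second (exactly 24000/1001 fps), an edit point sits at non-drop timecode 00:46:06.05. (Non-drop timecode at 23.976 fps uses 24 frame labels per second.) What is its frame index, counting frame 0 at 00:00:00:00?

Total seconds to the label: (0 × 3600 + 46 × 60 + 6) = 2766.
Frame index = 2766 × 24 + 5 = 66389.

66389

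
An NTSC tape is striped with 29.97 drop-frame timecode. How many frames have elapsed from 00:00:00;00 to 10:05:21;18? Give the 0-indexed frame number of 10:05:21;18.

1088558

Complete 10-minute blocks: 60, each 17982 frames → 1078920.
Remaining 5 whole minutes in the current block: 1800 + 4 × 1798 = 8992 frames.
Within the current minute: 21 × 30 + 18 − 2 = 646 (labels ;00/;01 skipped at this minute). Total = 1078920 + 8992 + 646 = 1088558.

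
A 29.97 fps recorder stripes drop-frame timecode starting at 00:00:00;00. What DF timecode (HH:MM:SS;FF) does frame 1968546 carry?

Ten DF minutes hold 17982 frames, so frame 1968546 lies in block 109 (frames 1960038–1978019) with 8508 frames into that block.
The block's first minute is 1800 frames and the rest 1798 each; 8508 frames reaches minute 4, so 109 × 18 + 4 × 2 = 1970 labels have been skipped so far.
Adding those back, label number 1968546 + 1970 = 1970516 at 30 labels/s is 65683 s + 26 f = 18 h 14 min 43 s frame 26, i.e. 18:14:43;26.

18:14:43;26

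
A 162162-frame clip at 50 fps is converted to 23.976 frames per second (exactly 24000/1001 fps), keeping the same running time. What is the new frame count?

Target frames = source frames × (target rate / source rate) = 162162 × (24000/1001)/(50) = 162162 × 480/1001 = 77760.

77760 frames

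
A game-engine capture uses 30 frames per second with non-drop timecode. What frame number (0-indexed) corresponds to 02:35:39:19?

frame 280189

Total seconds to the label: (2 × 3600 + 35 × 60 + 39) = 9339.
Frame index = 9339 × 30 + 19 = 280189.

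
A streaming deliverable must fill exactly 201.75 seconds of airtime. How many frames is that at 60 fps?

Frames = 201.75 × 60 = 12105.

12105 frames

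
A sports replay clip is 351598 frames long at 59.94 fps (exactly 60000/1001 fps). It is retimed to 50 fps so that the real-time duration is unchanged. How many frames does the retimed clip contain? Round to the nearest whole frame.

Frames at target rate = 351598 × (50) / (60000/1001) = 175974799/600 ≈ 293291.332.
Nearest whole frame: 293291.

293291 frames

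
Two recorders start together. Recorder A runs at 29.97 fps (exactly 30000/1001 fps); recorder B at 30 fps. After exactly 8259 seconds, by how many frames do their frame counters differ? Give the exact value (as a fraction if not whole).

A emits 30000/1001 × 8259 = 247770000/1001 frames; B emits 30 × 8259 = 247770.
Difference = 247770/1001 frames (≈ 247.5225); B is ahead of A.

247770/1001 frames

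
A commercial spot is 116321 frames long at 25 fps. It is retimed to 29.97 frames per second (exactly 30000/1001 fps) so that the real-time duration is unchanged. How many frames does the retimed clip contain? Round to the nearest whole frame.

139446 frames

Frames at target rate = 116321 × (30000/1001) / (25) = 139585200/1001 ≈ 139445.754.
Nearest whole frame: 139446.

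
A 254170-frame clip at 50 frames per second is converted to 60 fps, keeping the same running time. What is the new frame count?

305004 frames

Target frames = source frames × (target rate / source rate) = 254170 × (60)/(50) = 254170 × 6/5 = 305004.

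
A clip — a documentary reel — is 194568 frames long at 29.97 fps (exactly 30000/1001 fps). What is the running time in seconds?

Running time = 194568 / (30000/1001) = 6492.0856 s.

6492.0856 seconds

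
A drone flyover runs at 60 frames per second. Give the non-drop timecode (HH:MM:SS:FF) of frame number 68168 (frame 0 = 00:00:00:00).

00:18:56:08

68168 ÷ 60 = 1136 full seconds, remainder 8 frames.
1136 s = 0 h 18 min 56 s.
Timecode: 00:18:56:08.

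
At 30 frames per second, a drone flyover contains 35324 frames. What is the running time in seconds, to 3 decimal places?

Running time = 35324 × 1/30 = 17662/15 s ≈ 1177.467 s.

1177.467 seconds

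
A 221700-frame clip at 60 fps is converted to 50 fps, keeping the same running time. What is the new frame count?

184750 frames

Target frames = source frames × (target rate / source rate) = 221700 × (50)/(60) = 221700 × 5/6 = 184750.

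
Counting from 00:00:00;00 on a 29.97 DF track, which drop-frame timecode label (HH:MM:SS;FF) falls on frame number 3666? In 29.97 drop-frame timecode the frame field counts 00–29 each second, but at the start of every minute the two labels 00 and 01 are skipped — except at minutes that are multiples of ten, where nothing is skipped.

Ten DF minutes hold 17982 frames, so frame 3666 lies in block 0 (frames 0–17981) with 3666 frames into that block.
The block's first minute is 1800 frames and the rest 1798 each; 3666 frames reaches minute 2, so 0 × 18 + 2 × 2 = 4 labels have been skipped so far.
Adding those back, label number 3666 + 4 = 3670 at 30 labels/s is 122 s + 10 f = 0 h 2 min 2 s frame 10, i.e. 00:02:02;10.

00:02:02;10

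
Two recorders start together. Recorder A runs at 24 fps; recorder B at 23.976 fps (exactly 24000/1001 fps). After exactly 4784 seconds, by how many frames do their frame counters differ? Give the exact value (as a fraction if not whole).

A emits 24 × 4784 = 114816 frames; B emits 24000/1001 × 4784 = 8832000/77.
Difference = 8832/77 frames (≈ 114.7013); B is behind A.

8832/77 frames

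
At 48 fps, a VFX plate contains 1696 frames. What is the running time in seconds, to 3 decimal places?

35.333 seconds

Running time = 1696 × 1/48 = 106/3 s ≈ 35.333 s.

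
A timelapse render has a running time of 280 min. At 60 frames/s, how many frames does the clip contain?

280 min = 16800 s.
Frames = 16800 × 60 = 1008000.

1008000 frames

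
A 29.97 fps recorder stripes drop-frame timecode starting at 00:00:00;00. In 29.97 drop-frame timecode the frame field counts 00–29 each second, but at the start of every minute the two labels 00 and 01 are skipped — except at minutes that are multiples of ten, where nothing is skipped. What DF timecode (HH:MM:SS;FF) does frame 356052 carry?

Each 10-minute DF block holds 10 × 60 × 30 − 9 × 2 = 17982 frames. 356052 ÷ 17982 → 19 full blocks, remainder 14394.
Within the partial block the first minute is 1800 frames and each further minute 1798, so 8 further minute boundaries passed. Total skipped labels = 18 × 19 + 2 × 8 = 358.
Non-drop label index = 356052 + 358 = 356410; at 30 labels/s that is 03:18:00:10, i.e. DF 03:18:00;10.

03:18:00;10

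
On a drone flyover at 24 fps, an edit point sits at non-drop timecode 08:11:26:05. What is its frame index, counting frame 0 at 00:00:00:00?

707669

Total seconds to the label: (8 × 3600 + 11 × 60 + 26) = 29486.
Frame index = 29486 × 24 + 5 = 707669.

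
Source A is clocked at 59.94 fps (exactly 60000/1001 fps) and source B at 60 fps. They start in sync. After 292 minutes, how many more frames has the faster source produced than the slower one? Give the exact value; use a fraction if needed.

292 min = 17520 s.
A emits 60000/1001 × 17520 = 1051200000/1001 frames; B emits 60 × 17520 = 1051200.
Difference = 1051200/1001 frames (≈ 1050.1499); B is ahead of A.

1051200/1001 frames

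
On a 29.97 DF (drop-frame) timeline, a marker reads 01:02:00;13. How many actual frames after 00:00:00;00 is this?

111501

As if non-drop at 30 labels/s: (1 × 3600 + 2 × 60 + 0) × 30 + 13 = 111613.
Minute boundaries passed: 62; those not divisible by 10: 62 − 6 = 56; dropped labels = 2 × 56 = 112.
Actual frame index = 111613 − 112 = 111501.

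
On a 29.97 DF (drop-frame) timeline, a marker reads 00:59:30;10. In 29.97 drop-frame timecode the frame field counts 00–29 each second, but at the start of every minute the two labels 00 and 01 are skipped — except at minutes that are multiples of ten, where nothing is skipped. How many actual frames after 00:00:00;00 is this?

107002

Complete 10-minute blocks: 5, each 17982 frames → 89910.
Remaining 9 whole minutes in the current block: 1800 + 8 × 1798 = 16184 frames.
Within the current minute: 30 × 30 + 10 − 2 = 908 (labels ;00/;01 skipped at this minute). Total = 89910 + 16184 + 908 = 107002.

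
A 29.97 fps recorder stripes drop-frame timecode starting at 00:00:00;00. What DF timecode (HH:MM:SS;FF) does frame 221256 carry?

Ten DF minutes hold 17982 frames, so frame 221256 lies in block 12 (frames 215784–233765) with 5472 frames into that block.
The block's first minute is 1800 frames and the rest 1798 each; 5472 frames reaches minute 3, so 12 × 18 + 3 × 2 = 222 labels have been skipped so far.
Adding those back, label number 221256 + 222 = 221478 at 30 labels/s is 7382 s + 18 f = 2 h 3 min 2 s frame 18, i.e. 02:03:02;18.

02:03:02;18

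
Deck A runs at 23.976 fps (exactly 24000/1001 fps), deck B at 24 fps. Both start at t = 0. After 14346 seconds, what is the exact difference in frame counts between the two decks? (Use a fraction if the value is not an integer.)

A emits 24000/1001 × 14346 = 344304000/1001 frames; B emits 24 × 14346 = 344304.
Difference = 344304/1001 frames (≈ 343.9600); B is ahead of A.

344304/1001 frames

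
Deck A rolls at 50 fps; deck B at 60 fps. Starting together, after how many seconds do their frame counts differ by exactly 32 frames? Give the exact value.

The gap grows by |60 − 50| = 10 frames per second.
Time for a 32-frame gap: 32 ÷ (10) = 3.2 s.

3.2 seconds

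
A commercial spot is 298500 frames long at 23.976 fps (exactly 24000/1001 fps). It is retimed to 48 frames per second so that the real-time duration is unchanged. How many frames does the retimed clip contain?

Target frames = source frames × (target rate / source rate) = 298500 × (48)/(24000/1001) = 298500 × 1001/500 = 597597.

597597 frames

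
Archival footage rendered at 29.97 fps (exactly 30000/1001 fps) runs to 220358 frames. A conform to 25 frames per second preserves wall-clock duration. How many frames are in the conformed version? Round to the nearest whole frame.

Frames at target rate = 220358 × (25) / (30000/1001) = 110289179/600 ≈ 183815.298.
Nearest whole frame: 183815.

183815 frames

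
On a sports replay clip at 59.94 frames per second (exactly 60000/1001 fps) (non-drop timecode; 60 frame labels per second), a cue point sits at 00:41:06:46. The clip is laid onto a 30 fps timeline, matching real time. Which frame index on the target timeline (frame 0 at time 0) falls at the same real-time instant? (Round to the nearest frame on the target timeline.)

frame 74077

Source frame index: (0×3600 + 41×60 + 6) × 60 + 46 = 148006.
Real time: 148006 / (60000/1001) = 74077003/30000 s.
Target frame: (74077003/30000) × (30) = 74077003/1000 ≈ 74077.003 → 74077.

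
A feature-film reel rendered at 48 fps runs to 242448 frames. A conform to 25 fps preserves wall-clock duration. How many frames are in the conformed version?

126275 frames

Target frames = source frames × (target rate / source rate) = 242448 × (25)/(48) = 242448 × 25/48 = 126275.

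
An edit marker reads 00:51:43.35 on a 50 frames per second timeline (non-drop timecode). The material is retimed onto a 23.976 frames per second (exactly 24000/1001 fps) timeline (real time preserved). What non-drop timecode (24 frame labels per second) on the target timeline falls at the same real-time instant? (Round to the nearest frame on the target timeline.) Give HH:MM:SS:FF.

Source frame index: (0×3600 + 51×60 + 43) × 50 + 35 = 155185.
Real time: 155185 / (50) = 31037/10 s.
Target frame: (31037/10) × (24000/1001) = 74488800/1001 ≈ 74414.386 → 74414.
At 24 labels/s: frame 74414 → 00:51:40:14.

00:51:40:14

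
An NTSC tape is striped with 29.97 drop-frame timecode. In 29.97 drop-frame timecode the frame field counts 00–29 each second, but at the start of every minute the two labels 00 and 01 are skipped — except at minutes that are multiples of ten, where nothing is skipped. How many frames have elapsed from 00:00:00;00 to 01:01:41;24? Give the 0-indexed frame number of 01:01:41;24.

As if non-drop at 30 labels/s: (1 × 3600 + 1 × 60 + 41) × 30 + 24 = 111054.
Minute boundaries passed: 61; those not divisible by 10: 61 − 6 = 55; dropped labels = 2 × 55 = 110.
Actual frame index = 111054 − 110 = 110944.

110944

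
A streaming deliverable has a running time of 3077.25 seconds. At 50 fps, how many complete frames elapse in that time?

Frames = 3077.25 × 50 = 307725/2 ≈ 153862.5000.
Complete frames: 153862.

153862 frames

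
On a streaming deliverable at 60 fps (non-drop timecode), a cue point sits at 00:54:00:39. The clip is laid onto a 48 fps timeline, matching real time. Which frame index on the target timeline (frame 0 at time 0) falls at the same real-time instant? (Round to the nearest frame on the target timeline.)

Source frame index: (0×3600 + 54×60 + 0) × 60 + 39 = 194439.
Real time: 194439 / (60) = 64813/20 s.
Target frame: (64813/20) × (48) = 777756/5 ≈ 155551.200 → 155551.

frame 155551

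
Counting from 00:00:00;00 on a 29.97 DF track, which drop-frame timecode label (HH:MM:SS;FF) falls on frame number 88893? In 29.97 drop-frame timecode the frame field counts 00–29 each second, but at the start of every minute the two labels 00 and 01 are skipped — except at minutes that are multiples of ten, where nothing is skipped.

Each 10-minute DF block holds 10 × 60 × 30 − 9 × 2 = 17982 frames. 88893 ÷ 17982 → 4 full blocks, remainder 16965.
Within the partial block the first minute is 1800 frames and each further minute 1798, so 9 further minute boundaries passed. Total skipped labels = 18 × 4 + 2 × 9 = 90.
Non-drop label index = 88893 + 90 = 88983; at 30 labels/s that is 00:49:26:03, i.e. DF 00:49:26;03.

00:49:26;03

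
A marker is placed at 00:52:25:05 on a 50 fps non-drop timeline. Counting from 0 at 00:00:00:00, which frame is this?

157255

Total seconds to the label: (0 × 3600 + 52 × 60 + 25) = 3145.
Frame index = 3145 × 50 + 5 = 157255.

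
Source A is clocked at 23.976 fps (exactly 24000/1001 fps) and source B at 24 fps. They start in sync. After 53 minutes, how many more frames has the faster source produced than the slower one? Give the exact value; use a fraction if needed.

53 min = 3180 s.
A emits 24000/1001 × 3180 = 76320000/1001 frames; B emits 24 × 3180 = 76320.
Difference = 76320/1001 frames (≈ 76.2438); B is ahead of A.

76320/1001 frames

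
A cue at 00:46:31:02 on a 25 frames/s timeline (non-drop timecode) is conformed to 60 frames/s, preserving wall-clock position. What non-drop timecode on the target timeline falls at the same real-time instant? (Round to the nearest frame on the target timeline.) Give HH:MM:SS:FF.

00:46:31:05

Source frame index: (0×3600 + 46×60 + 31) × 25 + 2 = 69777.
Real time: 69777 / (25) = 69777/25 s.
Target frame: (69777/25) × (60) = 837324/5 ≈ 167464.800 → 167465.
At 60 labels/s: frame 167465 → 00:46:31:05.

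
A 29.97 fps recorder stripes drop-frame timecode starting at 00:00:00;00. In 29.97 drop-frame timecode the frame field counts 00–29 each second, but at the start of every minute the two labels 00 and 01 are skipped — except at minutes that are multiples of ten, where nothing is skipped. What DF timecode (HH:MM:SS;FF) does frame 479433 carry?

Ten DF minutes hold 17982 frames, so frame 479433 lies in block 26 (frames 467532–485513) with 11901 frames into that block.
The block's first minute is 1800 frames and the rest 1798 each; 11901 frames reaches minute 6, so 26 × 18 + 6 × 2 = 480 labels have been skipped so far.
Adding those back, label number 479433 + 480 = 479913 at 30 labels/s is 15997 s + 3 f = 4 h 26 min 37 s frame 3, i.e. 04:26:37;03.

04:26:37;03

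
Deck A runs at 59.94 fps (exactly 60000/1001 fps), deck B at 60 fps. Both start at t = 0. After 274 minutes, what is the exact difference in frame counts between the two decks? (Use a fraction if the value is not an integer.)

274 min = 16440 s.
A emits 60000/1001 × 16440 = 986400000/1001 frames; B emits 60 × 16440 = 986400.
Difference = 986400/1001 frames (≈ 985.4146); B is ahead of A.

986400/1001 frames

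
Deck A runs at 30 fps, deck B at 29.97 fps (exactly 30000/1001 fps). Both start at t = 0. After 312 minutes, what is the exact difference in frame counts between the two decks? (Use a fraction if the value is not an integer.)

43200/77 frames

312 min = 18720 s.
A emits 30 × 18720 = 561600 frames; B emits 30000/1001 × 18720 = 43200000/77.
Difference = 43200/77 frames (≈ 561.0390); B is behind A.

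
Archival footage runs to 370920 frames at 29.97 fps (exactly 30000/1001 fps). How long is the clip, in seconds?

Running time = 370920 / (30000/1001) = 12376.364 s.

12376.364 seconds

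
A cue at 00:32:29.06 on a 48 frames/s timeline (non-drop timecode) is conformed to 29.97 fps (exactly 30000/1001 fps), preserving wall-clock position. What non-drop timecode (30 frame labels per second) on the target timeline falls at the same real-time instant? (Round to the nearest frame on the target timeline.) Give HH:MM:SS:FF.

Source frame index: (0×3600 + 32×60 + 29) × 48 + 6 = 93558.
Real time: 93558 / (48) = 15593/8 s.
Target frame: (15593/8) × (30000/1001) = 58473750/1001 ≈ 58415.335 → 58415.
At 30 labels/s: frame 58415 → 00:32:27:05.

00:32:27:05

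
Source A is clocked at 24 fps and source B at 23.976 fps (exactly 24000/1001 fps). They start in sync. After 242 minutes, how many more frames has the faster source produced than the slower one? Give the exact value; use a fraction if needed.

242 min = 14520 s.
A emits 24 × 14520 = 348480 frames; B emits 24000/1001 × 14520 = 31680000/91.
Difference = 31680/91 frames (≈ 348.1319); B is behind A.

31680/91 frames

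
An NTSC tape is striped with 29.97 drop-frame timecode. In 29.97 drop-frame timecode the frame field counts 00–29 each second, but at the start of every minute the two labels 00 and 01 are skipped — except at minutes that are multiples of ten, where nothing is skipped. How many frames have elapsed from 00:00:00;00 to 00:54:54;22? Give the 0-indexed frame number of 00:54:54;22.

98744

As if non-drop at 30 labels/s: (0 × 3600 + 54 × 60 + 54) × 30 + 22 = 98842.
Minute boundaries passed: 54; those not divisible by 10: 54 − 5 = 49; dropped labels = 2 × 49 = 98.
Actual frame index = 98842 − 98 = 98744.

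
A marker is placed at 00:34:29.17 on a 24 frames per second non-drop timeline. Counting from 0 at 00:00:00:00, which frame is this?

Total seconds to the label: (0 × 3600 + 34 × 60 + 29) = 2069.
Frame index = 2069 × 24 + 17 = 49673.

49673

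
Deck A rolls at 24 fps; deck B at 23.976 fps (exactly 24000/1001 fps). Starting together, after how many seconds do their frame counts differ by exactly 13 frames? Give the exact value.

The gap grows by |24000/1001 − 24| = 24/1001 frames per second.
Time for a 13-frame gap: 13 ÷ (24/1001) = 13013/24 s.

13013/24 seconds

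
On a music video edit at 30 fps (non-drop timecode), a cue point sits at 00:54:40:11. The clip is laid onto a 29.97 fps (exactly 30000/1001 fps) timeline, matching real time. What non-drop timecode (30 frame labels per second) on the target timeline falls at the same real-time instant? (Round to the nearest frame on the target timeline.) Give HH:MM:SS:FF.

Source frame index: (0×3600 + 54×60 + 40) × 30 + 11 = 98411.
Real time: 98411 / (30) = 98411/30 s.
Target frame: (98411/30) × (30000/1001) = 98411000/1001 ≈ 98312.687 → 98313.
At 30 labels/s: frame 98313 → 00:54:37:03.

00:54:37:03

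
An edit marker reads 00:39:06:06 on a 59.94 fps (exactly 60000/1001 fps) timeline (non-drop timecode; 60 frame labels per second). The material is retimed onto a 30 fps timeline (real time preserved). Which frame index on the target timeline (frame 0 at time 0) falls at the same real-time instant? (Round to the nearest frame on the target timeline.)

frame 70453

Source frame index: (0×3600 + 39×60 + 6) × 60 + 6 = 140766.
Real time: 140766 / (60000/1001) = 23484461/10000 s.
Target frame: (23484461/10000) × (30) = 70453383/1000 ≈ 70453.383 → 70453.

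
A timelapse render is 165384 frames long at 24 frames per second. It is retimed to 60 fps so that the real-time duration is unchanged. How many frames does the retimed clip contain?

Target frames = source frames × (target rate / source rate) = 165384 × (60)/(24) = 165384 × 5/2 = 413460.

413460 frames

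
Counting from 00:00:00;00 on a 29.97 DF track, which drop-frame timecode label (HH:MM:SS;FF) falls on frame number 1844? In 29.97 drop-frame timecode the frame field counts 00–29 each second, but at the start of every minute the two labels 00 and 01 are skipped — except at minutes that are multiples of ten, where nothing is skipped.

Ten DF minutes hold 17982 frames, so frame 1844 lies in block 0 (frames 0–17981) with 1844 frames into that block.
The block's first minute is 1800 frames and the rest 1798 each; 1844 frames reaches minute 1, so 0 × 18 + 1 × 2 = 2 labels have been skipped so far.
Adding those back, label number 1844 + 2 = 1846 at 30 labels/s is 61 s + 16 f = 0 h 1 min 1 s frame 16, i.e. 00:01:01;16.

00:01:01;16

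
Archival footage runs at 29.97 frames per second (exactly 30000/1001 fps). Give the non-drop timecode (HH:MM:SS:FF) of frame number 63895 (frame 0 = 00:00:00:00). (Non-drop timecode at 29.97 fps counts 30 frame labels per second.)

00:35:29:25

63895 ÷ 30 = 2129 full seconds, remainder 25 frames.
2129 s = 0 h 35 min 29 s.
Timecode: 00:35:29:25.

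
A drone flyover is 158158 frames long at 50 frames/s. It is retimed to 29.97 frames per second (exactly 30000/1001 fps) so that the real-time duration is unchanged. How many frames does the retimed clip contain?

Target frames = source frames × (target rate / source rate) = 158158 × (30000/1001)/(50) = 158158 × 600/1001 = 94800.

94800 frames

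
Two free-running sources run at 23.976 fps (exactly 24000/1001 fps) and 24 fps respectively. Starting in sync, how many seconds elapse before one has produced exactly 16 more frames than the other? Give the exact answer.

The gap grows by |24 − 24000/1001| = 24/1001 frames per second.
Time for a 16-frame gap: 16 ÷ (24/1001) = 2002/3 s.

2002/3 seconds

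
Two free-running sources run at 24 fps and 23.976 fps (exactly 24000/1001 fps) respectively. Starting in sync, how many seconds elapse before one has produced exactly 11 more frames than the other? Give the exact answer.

11011/24 seconds

The gap grows by |24000/1001 − 24| = 24/1001 frames per second.
Time for a 11-frame gap: 11 ÷ (24/1001) = 11011/24 s.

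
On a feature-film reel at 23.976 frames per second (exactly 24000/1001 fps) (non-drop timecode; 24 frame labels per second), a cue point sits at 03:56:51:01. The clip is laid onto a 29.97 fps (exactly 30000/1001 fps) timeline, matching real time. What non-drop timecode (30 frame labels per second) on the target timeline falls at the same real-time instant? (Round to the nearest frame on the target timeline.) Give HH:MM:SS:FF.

03:56:51:01

Source frame index: (3×3600 + 56×60 + 51) × 24 + 1 = 341065.
Real time: 341065 / (24000/1001) = 68281213/4800 s.
Target frame: (68281213/4800) × (30000/1001) = 1705325/4 ≈ 426331.250 → 426331.
At 30 labels/s: frame 426331 → 03:56:51:01.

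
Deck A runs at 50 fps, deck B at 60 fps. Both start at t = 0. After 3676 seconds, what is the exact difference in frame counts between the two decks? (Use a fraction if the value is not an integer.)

A emits 50 × 3676 = 183800 frames; B emits 60 × 3676 = 220560.
Difference = 36760 frames; B is ahead of A.

36760 frames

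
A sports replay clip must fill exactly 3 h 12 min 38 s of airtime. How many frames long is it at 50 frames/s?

577900 frames

3 h 12 min 38 s = 11558 s.
Frames = 11558 × 50 = 577900.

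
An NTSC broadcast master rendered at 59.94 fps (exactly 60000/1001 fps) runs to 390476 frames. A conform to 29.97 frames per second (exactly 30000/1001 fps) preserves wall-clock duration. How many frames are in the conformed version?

195238 frames

Target frames = source frames × (target rate / source rate) = 390476 × (30000/1001)/(60000/1001) = 390476 × 1/2 = 195238.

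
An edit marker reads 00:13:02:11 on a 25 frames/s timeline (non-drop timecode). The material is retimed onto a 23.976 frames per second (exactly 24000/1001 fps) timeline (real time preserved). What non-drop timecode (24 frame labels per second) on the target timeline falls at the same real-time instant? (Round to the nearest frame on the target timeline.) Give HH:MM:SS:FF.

Source frame index: (0×3600 + 13×60 + 2) × 25 + 11 = 19561.
Real time: 19561 / (25) = 19561/25 s.
Target frame: (19561/25) × (24000/1001) = 18778560/1001 ≈ 18759.800 → 18760.
At 24 labels/s: frame 18760 → 00:13:01:16.

00:13:01:16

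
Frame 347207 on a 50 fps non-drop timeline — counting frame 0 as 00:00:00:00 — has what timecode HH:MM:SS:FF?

347207 ÷ 50 = 6944 full seconds, remainder 7 frames.
6944 s = 1 h 55 min 44 s.
Timecode: 01:55:44:07.

01:55:44:07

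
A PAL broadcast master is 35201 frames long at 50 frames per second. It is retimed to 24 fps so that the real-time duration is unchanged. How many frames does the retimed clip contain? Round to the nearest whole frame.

Frames at target rate = 35201 × (24) / (50) = 422412/25 ≈ 16896.480.
Nearest whole frame: 16896.

16896 frames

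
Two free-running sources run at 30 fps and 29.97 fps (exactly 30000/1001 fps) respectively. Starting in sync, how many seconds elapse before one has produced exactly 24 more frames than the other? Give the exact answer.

The gap grows by |30000/1001 − 30| = 30/1001 frames per second.
Time for a 24-frame gap: 24 ÷ (30/1001) = 800.8 s.

800.8 seconds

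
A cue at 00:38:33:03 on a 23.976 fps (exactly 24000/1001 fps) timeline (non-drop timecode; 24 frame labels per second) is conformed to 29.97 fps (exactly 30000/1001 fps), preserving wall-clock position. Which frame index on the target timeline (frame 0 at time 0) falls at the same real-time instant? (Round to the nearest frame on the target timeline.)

frame 69394

Source frame index: (0×3600 + 38×60 + 33) × 24 + 3 = 55515.
Real time: 55515 / (24000/1001) = 3704701/1600 s.
Target frame: (3704701/1600) × (30000/1001) = 277575/4 ≈ 69393.750 → 69394.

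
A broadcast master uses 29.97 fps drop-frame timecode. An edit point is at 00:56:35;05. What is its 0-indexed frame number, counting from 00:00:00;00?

As if non-drop at 30 labels/s: (0 × 3600 + 56 × 60 + 35) × 30 + 5 = 101855.
Minute boundaries passed: 56; those not divisible by 10: 56 − 5 = 51; dropped labels = 2 × 51 = 102.
Actual frame index = 101855 − 102 = 101753.

101753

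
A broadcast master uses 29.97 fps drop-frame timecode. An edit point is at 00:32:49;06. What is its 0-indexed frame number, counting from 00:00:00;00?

59018

As if non-drop at 30 labels/s: (0 × 3600 + 32 × 60 + 49) × 30 + 6 = 59076.
Minute boundaries passed: 32; those not divisible by 10: 32 − 3 = 29; dropped labels = 2 × 29 = 58.
Actual frame index = 59076 − 58 = 59018.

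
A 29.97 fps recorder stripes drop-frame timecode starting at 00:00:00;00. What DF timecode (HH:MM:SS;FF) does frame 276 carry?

00:00:09;06

Each 10-minute DF block holds 10 × 60 × 30 − 9 × 2 = 17982 frames. 276 ÷ 17982 → 0 full blocks, remainder 276.
Within the partial block the first minute is 1800 frames and each further minute 1798, so 0 further minute boundaries passed. Total skipped labels = 18 × 0 + 2 × 0 = 0.
Non-drop label index = 276 + 0 = 276; at 30 labels/s that is 00:00:09:06, i.e. DF 00:00:09;06.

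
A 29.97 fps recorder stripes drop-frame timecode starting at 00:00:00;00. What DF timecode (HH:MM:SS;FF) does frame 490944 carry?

Ten DF minutes hold 17982 frames, so frame 490944 lies in block 27 (frames 485514–503495) with 5430 frames into that block.
The block's first minute is 1800 frames and the rest 1798 each; 5430 frames reaches minute 3, so 27 × 18 + 3 × 2 = 492 labels have been skipped so far.
Adding those back, label number 490944 + 492 = 491436 at 30 labels/s is 16381 s + 6 f = 4 h 33 min 1 s frame 6, i.e. 04:33:01;06.

04:33:01;06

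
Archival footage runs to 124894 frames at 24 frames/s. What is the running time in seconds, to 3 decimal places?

Running time = 124894 × 1/24 = 62447/12 s ≈ 5203.917 s.

5203.917 seconds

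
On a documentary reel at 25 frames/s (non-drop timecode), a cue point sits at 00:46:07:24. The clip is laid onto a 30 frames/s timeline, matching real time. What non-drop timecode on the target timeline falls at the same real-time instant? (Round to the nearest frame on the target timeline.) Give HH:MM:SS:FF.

Source frame index: (0×3600 + 46×60 + 7) × 25 + 24 = 69199.
Real time: 69199 / (25) = 69199/25 s.
Target frame: (69199/25) × (30) = 415194/5 ≈ 83038.800 → 83039.
At 30 labels/s: frame 83039 → 00:46:07:29.

00:46:07:29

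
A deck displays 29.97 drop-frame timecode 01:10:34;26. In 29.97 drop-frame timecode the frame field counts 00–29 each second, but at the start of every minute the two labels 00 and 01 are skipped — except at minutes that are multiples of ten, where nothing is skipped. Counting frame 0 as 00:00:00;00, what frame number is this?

126920

Complete 10-minute blocks: 7, each 17982 frames → 125874.
Remaining 0 whole minutes in the current block: 0 frames.
Within the current minute: 34 × 30 + 26 = 1046. Total = 125874 + 0 + 1046 = 126920.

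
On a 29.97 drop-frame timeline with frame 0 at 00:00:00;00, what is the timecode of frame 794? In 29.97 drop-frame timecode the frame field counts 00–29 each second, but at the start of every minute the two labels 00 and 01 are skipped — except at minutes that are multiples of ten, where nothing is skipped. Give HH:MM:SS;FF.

00:00:26;14

Each 10-minute DF block holds 10 × 60 × 30 − 9 × 2 = 17982 frames. 794 ÷ 17982 → 0 full blocks, remainder 794.
Within the partial block the first minute is 1800 frames and each further minute 1798, so 0 further minute boundaries passed. Total skipped labels = 18 × 0 + 2 × 0 = 0.
Non-drop label index = 794 + 0 = 794; at 30 labels/s that is 00:00:26:14, i.e. DF 00:00:26;14.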